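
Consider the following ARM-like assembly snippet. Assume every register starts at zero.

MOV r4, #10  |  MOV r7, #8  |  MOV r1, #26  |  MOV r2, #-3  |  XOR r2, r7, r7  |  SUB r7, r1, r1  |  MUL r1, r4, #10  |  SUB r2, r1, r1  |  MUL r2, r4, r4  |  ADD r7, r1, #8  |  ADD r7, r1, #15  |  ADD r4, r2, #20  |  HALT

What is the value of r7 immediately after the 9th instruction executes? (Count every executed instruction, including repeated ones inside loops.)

0

MOV r4, #10 → r4=10
MOV r7, #8 → r7=8
MOV r1, #26 → r1=26
MOV r2, #-3 → r2=-3
XOR r2, r7, r7 → r2=8^8=0
SUB r7, r1, r1 → r7=26-26=0
MUL r1, r4, #10 → r1=10*10=100
SUB r2, r1, r1 → r2=100-100=0
MUL r2, r4, r4 → r2=10*10=100
After step 9: r7 = 0.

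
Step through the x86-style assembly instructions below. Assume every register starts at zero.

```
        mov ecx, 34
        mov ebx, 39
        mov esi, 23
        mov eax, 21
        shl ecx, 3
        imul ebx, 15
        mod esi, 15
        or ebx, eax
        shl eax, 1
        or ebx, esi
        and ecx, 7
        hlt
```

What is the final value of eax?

ecx=34
ebx=39
esi=23
eax=21
ecx=34<<3=272
ebx=39*15=585
esi=23%15=8
ebx=585|21=605
eax=21<<1=42
ebx=605|8=605
ecx=272&7=0
halt.

42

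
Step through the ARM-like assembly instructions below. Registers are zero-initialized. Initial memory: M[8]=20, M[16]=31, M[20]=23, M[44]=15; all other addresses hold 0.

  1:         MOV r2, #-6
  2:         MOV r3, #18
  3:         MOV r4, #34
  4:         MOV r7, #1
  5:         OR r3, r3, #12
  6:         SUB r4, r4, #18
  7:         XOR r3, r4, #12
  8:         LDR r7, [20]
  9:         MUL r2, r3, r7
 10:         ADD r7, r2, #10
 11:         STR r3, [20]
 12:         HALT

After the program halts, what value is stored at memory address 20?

MOV r2, #-6 → r2=-6
MOV r3, #18 → r3=18
MOV r4, #34 → r4=34
MOV r7, #1 → r7=1
OR r3, r3, #12 → r3=18|12=30
SUB r4, r4, #18 → r4=34-18=16
XOR r3, r4, #12 → r3=16^12=28
LDR r7, [20] → r7=M[20]=23
MUL r2, r3, r7 → r2=28*23=644
ADD r7, r2, #10 → r7=644+10=654
STR r3, [20] → M[20]=28
halt.

28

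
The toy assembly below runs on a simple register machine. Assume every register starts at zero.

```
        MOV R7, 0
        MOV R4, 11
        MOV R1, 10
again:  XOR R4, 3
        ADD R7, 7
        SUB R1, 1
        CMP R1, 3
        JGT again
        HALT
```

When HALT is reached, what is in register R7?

49

MOV R7, 0 → R7=0
MOV R4, 11 → R4=11
MOV R1, 10 → R1=10
XOR R4, 3 → R4=11^3=8
ADD R7, 7 → R7=0+7=7
SUB R1, 1 → R1=10-1=9
CMP R1, 3  (cmp 9,3)
JGT again: taken
XOR R4, 3 → R4=8^3=11
ADD R7, 7 → R7=7+7=14
SUB R1, 1 → R1=9-1=8
CMP R1, 3  (cmp 8,3)
JGT again: taken
XOR R4, 3 → R4=11^3=8
ADD R7, 7 → R7=14+7=21
SUB R1, 1 → R1=8-1=7
CMP R1, 3  (cmp 7,3)
JGT again: taken
XOR R4, 3 → R4=8^3=11
ADD R7, 7 → R7=21+7=28
SUB R1, 1 → R1=7-1=6
CMP R1, 3  (cmp 6,3)
JGT again: taken
XOR R4, 3 → R4=11^3=8
ADD R7, 7 → R7=28+7=35
SUB R1, 1 → R1=6-1=5
CMP R1, 3  (cmp 5,3)
JGT again: taken
XOR R4, 3 → R4=8^3=11
ADD R7, 7 → R7=35+7=42
SUB R1, 1 → R1=5-1=4
CMP R1, 3  (cmp 4,3)
JGT again: taken
XOR R4, 3 → R4=11^3=8
ADD R7, 7 → R7=42+7=49
SUB R1, 1 → R1=4-1=3
CMP R1, 3  (cmp 3,3)
JGT again: not taken
halt.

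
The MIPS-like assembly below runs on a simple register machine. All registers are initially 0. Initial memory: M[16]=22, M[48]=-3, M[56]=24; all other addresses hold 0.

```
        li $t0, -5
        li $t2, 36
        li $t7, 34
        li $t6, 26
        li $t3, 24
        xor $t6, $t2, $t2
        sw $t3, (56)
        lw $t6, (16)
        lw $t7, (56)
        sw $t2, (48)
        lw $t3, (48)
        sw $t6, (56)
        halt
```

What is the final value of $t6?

li $t0, -5 → $t0=-5
li $t2, 36 → $t2=36
li $t7, 34 → $t7=34
li $t6, 26 → $t6=26
li $t3, 24 → $t3=24
xor $t6, $t2, $t2 → $t6=36^36=0
sw $t3, (56) → M[56]=24
lw $t6, (16) → $t6=M[16]=22
lw $t7, (56) → $t7=M[56]=24
sw $t2, (48) → M[48]=36
lw $t3, (48) → $t3=M[48]=36
sw $t6, (56) → M[56]=22
halt.

22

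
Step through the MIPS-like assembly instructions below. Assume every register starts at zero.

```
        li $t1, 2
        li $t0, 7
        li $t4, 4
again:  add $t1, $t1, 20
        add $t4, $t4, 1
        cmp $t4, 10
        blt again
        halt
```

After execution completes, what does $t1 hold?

after li $t1, 2: $t1=2
after li $t0, 7: $t0=7
after li $t4, 4: $t4=4
after add $t1, $t1, 20: $t1=2+20=22
after add $t4, $t4, 1: $t4=4+1=5
cmp $t4, 10  (cmp 5,10)
blt again: taken
after add $t1, $t1, 20: $t1=22+20=42
after add $t4, $t4, 1: $t4=5+1=6
cmp $t4, 10  (cmp 6,10)
blt again: taken
after add $t1, $t1, 20: $t1=42+20=62
after add $t4, $t4, 1: $t4=6+1=7
cmp $t4, 10  (cmp 7,10)
blt again: taken
after add $t1, $t1, 20: $t1=62+20=82
after add $t4, $t4, 1: $t4=7+1=8
cmp $t4, 10  (cmp 8,10)
blt again: taken
after add $t1, $t1, 20: $t1=82+20=102
after add $t4, $t4, 1: $t4=8+1=9
cmp $t4, 10  (cmp 9,10)
blt again: taken
after add $t1, $t1, 20: $t1=102+20=122
after add $t4, $t4, 1: $t4=9+1=10
cmp $t4, 10  (cmp 10,10)
blt again: not taken
halt.

122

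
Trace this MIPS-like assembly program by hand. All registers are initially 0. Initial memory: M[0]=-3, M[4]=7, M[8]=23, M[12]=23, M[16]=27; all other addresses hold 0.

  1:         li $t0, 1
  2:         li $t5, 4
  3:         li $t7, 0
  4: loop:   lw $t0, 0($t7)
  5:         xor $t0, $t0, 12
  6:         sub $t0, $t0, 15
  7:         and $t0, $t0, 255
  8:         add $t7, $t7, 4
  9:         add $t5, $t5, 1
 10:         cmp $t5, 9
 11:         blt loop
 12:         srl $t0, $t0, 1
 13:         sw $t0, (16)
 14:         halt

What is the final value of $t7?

20

$t0=1
$t5=4
$t7=0
$t0=M[0]=-3
$t0=(-3)^12=-15
$t0=(-15)-15=-30
$t0=(-30)&255=226
$t7=0+4=4
$t5=4+1=5
cmp $t5, 9  (cmp 5,9)
blt loop: taken
$t0=M[4]=7
$t0=7^12=11
$t0=11-15=-4
$t0=(-4)&255=252
$t7=4+4=8
$t5=5+1=6
cmp $t5, 9  (cmp 6,9)
blt loop: taken
$t0=M[8]=23
$t0=23^12=27
$t0=27-15=12
$t0=12&255=12
$t7=8+4=12
$t5=6+1=7
cmp $t5, 9  (cmp 7,9)
blt loop: taken
$t0=M[12]=23
$t0=23^12=27
$t0=27-15=12
$t0=12&255=12
$t7=12+4=16
$t5=7+1=8
cmp $t5, 9  (cmp 8,9)
blt loop: taken
$t0=M[16]=27
$t0=27^12=23
$t0=23-15=8
$t0=8&255=8
$t7=16+4=20
$t5=8+1=9
cmp $t5, 9  (cmp 9,9)
blt loop: not taken
$t0=8>>1=4
sw $t0, (16) → M[16]=4
halt.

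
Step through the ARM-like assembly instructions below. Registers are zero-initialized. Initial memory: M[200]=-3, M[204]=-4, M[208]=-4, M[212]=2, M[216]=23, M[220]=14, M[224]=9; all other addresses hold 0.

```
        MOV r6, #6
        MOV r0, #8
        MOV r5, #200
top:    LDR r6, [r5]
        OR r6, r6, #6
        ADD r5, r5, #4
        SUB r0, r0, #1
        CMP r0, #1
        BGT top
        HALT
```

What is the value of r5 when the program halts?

228

r6=6
r0=8
r5=200
r6=M[200]=-3
r6=(-3)|6=-1
r5=200+4=204
r0=8-1=7
CMP r0, #1  (cmp 7,1)
BGT top: taken
r6=M[204]=-4
r6=(-4)|6=-2
r5=204+4=208
r0=7-1=6
CMP r0, #1  (cmp 6,1)
BGT top: taken
r6=M[208]=-4
r6=(-4)|6=-2
r5=208+4=212
r0=6-1=5
CMP r0, #1  (cmp 5,1)
BGT top: taken
r6=M[212]=2
r6=2|6=6
r5=212+4=216
r0=5-1=4
CMP r0, #1  (cmp 4,1)
BGT top: taken
r6=M[216]=23
r6=23|6=23
r5=216+4=220
r0=4-1=3
CMP r0, #1  (cmp 3,1)
BGT top: taken
r6=M[220]=14
r6=14|6=14
r5=220+4=224
r0=3-1=2
CMP r0, #1  (cmp 2,1)
BGT top: taken
r6=M[224]=9
r6=9|6=15
r5=224+4=228
r0=2-1=1
CMP r0, #1  (cmp 1,1)
BGT top: not taken
halt.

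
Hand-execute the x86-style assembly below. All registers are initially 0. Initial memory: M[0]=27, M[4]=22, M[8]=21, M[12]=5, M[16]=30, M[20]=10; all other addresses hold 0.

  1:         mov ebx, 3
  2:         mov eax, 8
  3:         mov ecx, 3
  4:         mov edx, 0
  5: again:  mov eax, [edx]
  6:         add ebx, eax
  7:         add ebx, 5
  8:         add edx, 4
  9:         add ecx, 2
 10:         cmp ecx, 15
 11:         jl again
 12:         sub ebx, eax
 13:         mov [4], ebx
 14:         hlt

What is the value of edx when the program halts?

mov ebx, 3 → ebx=3
mov eax, 8 → eax=8
mov ecx, 3 → ecx=3
mov edx, 0 → edx=0
mov eax, [edx] → eax=M[0]=27
add ebx, eax → ebx=3+27=30
add ebx, 5 → ebx=30+5=35
add edx, 4 → edx=0+4=4
add ecx, 2 → ecx=3+2=5
cmp ecx, 15  (cmp 5,15)
jl again: taken
mov eax, [edx] → eax=M[4]=22
add ebx, eax → ebx=35+22=57
add ebx, 5 → ebx=57+5=62
add edx, 4 → edx=4+4=8
add ecx, 2 → ecx=5+2=7
cmp ecx, 15  (cmp 7,15)
jl again: taken
mov eax, [edx] → eax=M[8]=21
add ebx, eax → ebx=62+21=83
add ebx, 5 → ebx=83+5=88
add edx, 4 → edx=8+4=12
add ecx, 2 → ecx=7+2=9
cmp ecx, 15  (cmp 9,15)
jl again: taken
mov eax, [edx] → eax=M[12]=5
add ebx, eax → ebx=88+5=93
add ebx, 5 → ebx=93+5=98
add edx, 4 → edx=12+4=16
add ecx, 2 → ecx=9+2=11
cmp ecx, 15  (cmp 11,15)
jl again: taken
mov eax, [edx] → eax=M[16]=30
add ebx, eax → ebx=98+30=128
add ebx, 5 → ebx=128+5=133
add edx, 4 → edx=16+4=20
add ecx, 2 → ecx=11+2=13
cmp ecx, 15  (cmp 13,15)
jl again: taken
mov eax, [edx] → eax=M[20]=10
add ebx, eax → ebx=133+10=143
add ebx, 5 → ebx=143+5=148
add edx, 4 → edx=20+4=24
add ecx, 2 → ecx=13+2=15
cmp ecx, 15  (cmp 15,15)
jl again: not taken
sub ebx, eax → ebx=148-10=138
mov [4], ebx → M[4]=138
halt.

24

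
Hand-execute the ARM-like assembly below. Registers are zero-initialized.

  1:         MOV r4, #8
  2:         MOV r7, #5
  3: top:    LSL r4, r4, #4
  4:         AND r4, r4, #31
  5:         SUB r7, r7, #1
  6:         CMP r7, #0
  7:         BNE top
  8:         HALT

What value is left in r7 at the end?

0

r4=8
r7=5
r4=8<<4=128
r4=128&31=0
r7=5-1=4
CMP r7, #0  (cmp 4,0)
BNE top: taken
r4=0<<4=0
r4=0&31=0
r7=4-1=3
CMP r7, #0  (cmp 3,0)
BNE top: taken
r4=0<<4=0
r4=0&31=0
r7=3-1=2
CMP r7, #0  (cmp 2,0)
BNE top: taken
r4=0<<4=0
r4=0&31=0
r7=2-1=1
CMP r7, #0  (cmp 1,0)
BNE top: taken
r4=0<<4=0
r4=0&31=0
r7=1-1=0
CMP r7, #0  (cmp 0,0)
BNE top: not taken
halt.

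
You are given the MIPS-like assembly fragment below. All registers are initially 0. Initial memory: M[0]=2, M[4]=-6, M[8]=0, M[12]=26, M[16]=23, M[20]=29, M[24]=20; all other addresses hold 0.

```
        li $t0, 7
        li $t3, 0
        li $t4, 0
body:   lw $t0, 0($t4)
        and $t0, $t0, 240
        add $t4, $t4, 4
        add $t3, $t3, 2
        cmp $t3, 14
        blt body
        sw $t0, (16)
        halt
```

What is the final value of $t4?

after li $t0, 7: $t0=7
after li $t3, 0: $t3=0
after li $t4, 0: $t4=0
after lw $t0, 0($t4): $t0=M[0]=2
after and $t0, $t0, 240: $t0=2&240=0
after add $t4, $t4, 4: $t4=0+4=4
after add $t3, $t3, 2: $t3=0+2=2
cmp $t3, 14  (cmp 2,14)
blt body: taken
after lw $t0, 0($t4): $t0=M[4]=-6
after and $t0, $t0, 240: $t0=(-6)&240=240
after add $t4, $t4, 4: $t4=4+4=8
after add $t3, $t3, 2: $t3=2+2=4
cmp $t3, 14  (cmp 4,14)
blt body: taken
after lw $t0, 0($t4): $t0=M[8]=0
after and $t0, $t0, 240: $t0=0&240=0
after add $t4, $t4, 4: $t4=8+4=12
after add $t3, $t3, 2: $t3=4+2=6
cmp $t3, 14  (cmp 6,14)
blt body: taken
after lw $t0, 0($t4): $t0=M[12]=26
after and $t0, $t0, 240: $t0=26&240=16
after add $t4, $t4, 4: $t4=12+4=16
after add $t3, $t3, 2: $t3=6+2=8
cmp $t3, 14  (cmp 8,14)
blt body: taken
after lw $t0, 0($t4): $t0=M[16]=23
after and $t0, $t0, 240: $t0=23&240=16
after add $t4, $t4, 4: $t4=16+4=20
after add $t3, $t3, 2: $t3=8+2=10
cmp $t3, 14  (cmp 10,14)
blt body: taken
after lw $t0, 0($t4): $t0=M[20]=29
after and $t0, $t0, 240: $t0=29&240=16
after add $t4, $t4, 4: $t4=20+4=24
after add $t3, $t3, 2: $t3=10+2=12
cmp $t3, 14  (cmp 12,14)
blt body: taken
after lw $t0, 0($t4): $t0=M[24]=20
after and $t0, $t0, 240: $t0=20&240=16
after add $t4, $t4, 4: $t4=24+4=28
after add $t3, $t3, 2: $t3=12+2=14
cmp $t3, 14  (cmp 14,14)
blt body: not taken
sw $t0, (16) → M[16]=16
halt.

28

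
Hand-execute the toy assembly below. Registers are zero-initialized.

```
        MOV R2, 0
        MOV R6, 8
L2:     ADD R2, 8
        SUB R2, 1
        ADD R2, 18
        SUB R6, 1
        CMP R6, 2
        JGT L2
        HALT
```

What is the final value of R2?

after MOV R2, 0: R2=0
after MOV R6, 8: R6=8
after ADD R2, 8: R2=0+8=8
after SUB R2, 1: R2=8-1=7
after ADD R2, 18: R2=7+18=25
after SUB R6, 1: R6=8-1=7
CMP R6, 2  (cmp 7,2)
JGT L2: taken
after ADD R2, 8: R2=25+8=33
after SUB R2, 1: R2=33-1=32
after ADD R2, 18: R2=32+18=50
after SUB R6, 1: R6=7-1=6
CMP R6, 2  (cmp 6,2)
JGT L2: taken
after ADD R2, 8: R2=50+8=58
after SUB R2, 1: R2=58-1=57
after ADD R2, 18: R2=57+18=75
after SUB R6, 1: R6=6-1=5
CMP R6, 2  (cmp 5,2)
JGT L2: taken
after ADD R2, 8: R2=75+8=83
after SUB R2, 1: R2=83-1=82
after ADD R2, 18: R2=82+18=100
after SUB R6, 1: R6=5-1=4
CMP R6, 2  (cmp 4,2)
JGT L2: taken
after ADD R2, 8: R2=100+8=108
after SUB R2, 1: R2=108-1=107
after ADD R2, 18: R2=107+18=125
after SUB R6, 1: R6=4-1=3
CMP R6, 2  (cmp 3,2)
JGT L2: taken
after ADD R2, 8: R2=125+8=133
after SUB R2, 1: R2=133-1=132
after ADD R2, 18: R2=132+18=150
after SUB R6, 1: R6=3-1=2
CMP R6, 2  (cmp 2,2)
JGT L2: not taken
halt.

150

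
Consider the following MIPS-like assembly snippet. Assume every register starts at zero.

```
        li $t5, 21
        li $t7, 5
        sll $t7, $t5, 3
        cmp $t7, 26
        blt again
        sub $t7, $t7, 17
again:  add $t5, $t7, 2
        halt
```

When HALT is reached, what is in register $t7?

151

$t5=21
$t7=5
$t7=21<<3=168
cmp $t7, 26  (cmp 168,26)
blt again: not taken
$t7=168-17=151
$t5=151+2=153
halt.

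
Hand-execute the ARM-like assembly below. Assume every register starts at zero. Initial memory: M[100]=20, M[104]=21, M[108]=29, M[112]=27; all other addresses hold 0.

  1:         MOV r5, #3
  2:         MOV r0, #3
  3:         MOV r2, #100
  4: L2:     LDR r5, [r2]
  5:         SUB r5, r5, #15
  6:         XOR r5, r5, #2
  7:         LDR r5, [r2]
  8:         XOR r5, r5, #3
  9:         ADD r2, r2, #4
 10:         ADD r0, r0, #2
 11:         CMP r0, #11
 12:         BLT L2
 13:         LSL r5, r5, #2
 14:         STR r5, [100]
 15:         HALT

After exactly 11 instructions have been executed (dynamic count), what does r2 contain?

104

after MOV r5, #3: r5=3
after MOV r0, #3: r0=3
after MOV r2, #100: r2=100
after LDR r5, [r2]: r5=M[100]=20
after SUB r5, r5, #15: r5=20-15=5
after XOR r5, r5, #2: r5=5^2=7
after LDR r5, [r2]: r5=M[100]=20
after XOR r5, r5, #3: r5=20^3=23
after ADD r2, r2, #4: r2=100+4=104
after ADD r0, r0, #2: r0=3+2=5
CMP r0, #11  (cmp 5,11)
After step 11: r2 = 104.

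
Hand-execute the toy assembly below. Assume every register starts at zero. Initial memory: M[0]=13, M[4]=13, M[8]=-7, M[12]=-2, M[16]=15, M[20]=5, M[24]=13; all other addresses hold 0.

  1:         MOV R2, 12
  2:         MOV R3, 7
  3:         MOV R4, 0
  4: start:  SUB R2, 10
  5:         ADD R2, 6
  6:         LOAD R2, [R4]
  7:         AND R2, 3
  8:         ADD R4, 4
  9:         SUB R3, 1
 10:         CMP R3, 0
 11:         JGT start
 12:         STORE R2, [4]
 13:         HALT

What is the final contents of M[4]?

after MOV R2, 12: R2=12
after MOV R3, 7: R3=7
after MOV R4, 0: R4=0
after SUB R2, 10: R2=12-10=2
after ADD R2, 6: R2=2+6=8
after LOAD R2, [R4]: R2=M[0]=13
after AND R2, 3: R2=13&3=1
after ADD R4, 4: R4=0+4=4
after SUB R3, 1: R3=7-1=6
CMP R3, 0  (cmp 6,0)
JGT start: taken
after SUB R2, 10: R2=1-10=-9
after ADD R2, 6: R2=(-9)+6=-3
after LOAD R2, [R4]: R2=M[4]=13
after AND R2, 3: R2=13&3=1
after ADD R4, 4: R4=4+4=8
after SUB R3, 1: R3=6-1=5
CMP R3, 0  (cmp 5,0)
JGT start: taken
after SUB R2, 10: R2=1-10=-9
after ADD R2, 6: R2=(-9)+6=-3
after LOAD R2, [R4]: R2=M[8]=-7
after AND R2, 3: R2=(-7)&3=1
after ADD R4, 4: R4=8+4=12
after SUB R3, 1: R3=5-1=4
CMP R3, 0  (cmp 4,0)
JGT start: taken
after SUB R2, 10: R2=1-10=-9
after ADD R2, 6: R2=(-9)+6=-3
after LOAD R2, [R4]: R2=M[12]=-2
after AND R2, 3: R2=(-2)&3=2
after ADD R4, 4: R4=12+4=16
after SUB R3, 1: R3=4-1=3
CMP R3, 0  (cmp 3,0)
JGT start: taken
after SUB R2, 10: R2=2-10=-8
after ADD R2, 6: R2=(-8)+6=-2
after LOAD R2, [R4]: R2=M[16]=15
after AND R2, 3: R2=15&3=3
after ADD R4, 4: R4=16+4=20
after SUB R3, 1: R3=3-1=2
CMP R3, 0  (cmp 2,0)
JGT start: taken
after SUB R2, 10: R2=3-10=-7
after ADD R2, 6: R2=(-7)+6=-1
after LOAD R2, [R4]: R2=M[20]=5
after AND R2, 3: R2=5&3=1
after ADD R4, 4: R4=20+4=24
after SUB R3, 1: R3=2-1=1
CMP R3, 0  (cmp 1,0)
JGT start: taken
after SUB R2, 10: R2=1-10=-9
after ADD R2, 6: R2=(-9)+6=-3
after LOAD R2, [R4]: R2=M[24]=13
after AND R2, 3: R2=13&3=1
after ADD R4, 4: R4=24+4=28
after SUB R3, 1: R3=1-1=0
CMP R3, 0  (cmp 0,0)
JGT start: not taken
STORE R2, [4] → M[4]=1
halt.

1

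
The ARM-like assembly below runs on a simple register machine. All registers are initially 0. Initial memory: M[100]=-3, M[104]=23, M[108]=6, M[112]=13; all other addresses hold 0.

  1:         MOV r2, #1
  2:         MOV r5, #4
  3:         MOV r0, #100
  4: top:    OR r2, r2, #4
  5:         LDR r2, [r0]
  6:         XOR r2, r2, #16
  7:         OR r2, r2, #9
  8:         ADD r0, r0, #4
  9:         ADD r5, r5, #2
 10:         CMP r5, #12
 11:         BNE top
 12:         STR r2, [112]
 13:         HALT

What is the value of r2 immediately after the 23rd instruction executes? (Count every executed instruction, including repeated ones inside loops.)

31

r2=1
r5=4
r0=100
r2=1|4=5
r2=M[100]=-3
r2=(-3)^16=-19
r2=(-19)|9=-19
r0=100+4=104
r5=4+2=6
CMP r5, #12  (cmp 6,12)
BNE top: taken
r2=(-19)|4=-19
r2=M[104]=23
r2=23^16=7
r2=7|9=15
r0=104+4=108
r5=6+2=8
CMP r5, #12  (cmp 8,12)
BNE top: taken
r2=15|4=15
r2=M[108]=6
r2=6^16=22
r2=22|9=31
After step 23: r2 = 31.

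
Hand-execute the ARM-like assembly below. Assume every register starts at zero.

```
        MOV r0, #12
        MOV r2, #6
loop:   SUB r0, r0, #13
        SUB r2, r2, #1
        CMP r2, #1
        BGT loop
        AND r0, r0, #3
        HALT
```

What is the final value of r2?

1

r0=12
r2=6
r0=12-13=-1
r2=6-1=5
CMP r2, #1  (cmp 5,1)
BGT loop: taken
r0=(-1)-13=-14
r2=5-1=4
CMP r2, #1  (cmp 4,1)
BGT loop: taken
r0=(-14)-13=-27
r2=4-1=3
CMP r2, #1  (cmp 3,1)
BGT loop: taken
r0=(-27)-13=-40
r2=3-1=2
CMP r2, #1  (cmp 2,1)
BGT loop: taken
r0=(-40)-13=-53
r2=2-1=1
CMP r2, #1  (cmp 1,1)
BGT loop: not taken
r0=(-53)&3=3
halt.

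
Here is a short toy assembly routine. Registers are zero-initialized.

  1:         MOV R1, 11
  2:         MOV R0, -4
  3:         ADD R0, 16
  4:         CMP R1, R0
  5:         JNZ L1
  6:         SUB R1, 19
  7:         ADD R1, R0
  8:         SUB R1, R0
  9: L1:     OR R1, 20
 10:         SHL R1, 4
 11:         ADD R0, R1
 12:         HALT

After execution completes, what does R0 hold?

R1=11
R0=-4
R0=(-4)+16=12
CMP R1, R0  (cmp 11,12)
JNZ L1: taken
R1=11|20=31
R1=31<<4=496
R0=12+496=508
halt.

508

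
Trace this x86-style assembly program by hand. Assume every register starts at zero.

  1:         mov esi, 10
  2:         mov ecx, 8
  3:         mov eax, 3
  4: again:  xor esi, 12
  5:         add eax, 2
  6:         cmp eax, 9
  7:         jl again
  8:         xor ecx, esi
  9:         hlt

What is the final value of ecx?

mov esi, 10 → esi=10
mov ecx, 8 → ecx=8
mov eax, 3 → eax=3
xor esi, 12 → esi=10^12=6
add eax, 2 → eax=3+2=5
cmp eax, 9  (cmp 5,9)
jl again: taken
xor esi, 12 → esi=6^12=10
add eax, 2 → eax=5+2=7
cmp eax, 9  (cmp 7,9)
jl again: taken
xor esi, 12 → esi=10^12=6
add eax, 2 → eax=7+2=9
cmp eax, 9  (cmp 9,9)
jl again: not taken
xor ecx, esi → ecx=8^6=14
halt.

14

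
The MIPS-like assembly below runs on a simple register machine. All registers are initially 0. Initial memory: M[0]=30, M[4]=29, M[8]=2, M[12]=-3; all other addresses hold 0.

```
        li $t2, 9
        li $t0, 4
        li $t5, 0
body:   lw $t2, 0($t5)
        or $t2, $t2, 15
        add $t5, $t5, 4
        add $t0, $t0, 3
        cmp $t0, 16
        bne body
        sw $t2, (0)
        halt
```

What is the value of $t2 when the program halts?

$t2=9
$t0=4
$t5=0
$t2=M[0]=30
$t2=30|15=31
$t5=0+4=4
$t0=4+3=7
cmp $t0, 16  (cmp 7,16)
bne body: taken
$t2=M[4]=29
$t2=29|15=31
$t5=4+4=8
$t0=7+3=10
cmp $t0, 16  (cmp 10,16)
bne body: taken
$t2=M[8]=2
$t2=2|15=15
$t5=8+4=12
$t0=10+3=13
cmp $t0, 16  (cmp 13,16)
bne body: taken
$t2=M[12]=-3
$t2=(-3)|15=-1
$t5=12+4=16
$t0=13+3=16
cmp $t0, 16  (cmp 16,16)
bne body: not taken
sw $t2, (0) → M[0]=-1
halt.

-1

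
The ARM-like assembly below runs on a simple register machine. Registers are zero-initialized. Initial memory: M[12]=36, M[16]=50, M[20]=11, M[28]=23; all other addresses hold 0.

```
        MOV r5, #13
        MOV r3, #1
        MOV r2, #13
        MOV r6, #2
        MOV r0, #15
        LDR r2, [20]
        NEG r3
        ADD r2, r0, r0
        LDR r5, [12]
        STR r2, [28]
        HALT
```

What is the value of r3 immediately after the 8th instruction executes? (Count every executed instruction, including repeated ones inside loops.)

-1

after MOV r5, #13: r5=13
after MOV r3, #1: r3=1
after MOV r2, #13: r2=13
after MOV r6, #2: r6=2
after MOV r0, #15: r0=15
after LDR r2, [20]: r2=M[20]=11
after NEG r3: r3=-(1)=-1
after ADD r2, r0, r0: r2=15+15=30
After step 8: r3 = -1.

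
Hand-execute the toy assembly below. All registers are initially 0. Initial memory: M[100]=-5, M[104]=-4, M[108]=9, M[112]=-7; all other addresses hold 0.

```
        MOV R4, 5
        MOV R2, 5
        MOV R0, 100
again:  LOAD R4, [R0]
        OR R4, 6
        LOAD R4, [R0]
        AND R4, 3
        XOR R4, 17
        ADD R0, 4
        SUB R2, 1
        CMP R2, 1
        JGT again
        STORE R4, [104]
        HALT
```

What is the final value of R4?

16

R4=5
R2=5
R0=100
R4=M[100]=-5
R4=(-5)|6=-1
R4=M[100]=-5
R4=(-5)&3=3
R4=3^17=18
R0=100+4=104
R2=5-1=4
CMP R2, 1  (cmp 4,1)
JGT again: taken
R4=M[104]=-4
R4=(-4)|6=-2
R4=M[104]=-4
R4=(-4)&3=0
R4=0^17=17
R0=104+4=108
R2=4-1=3
CMP R2, 1  (cmp 3,1)
JGT again: taken
R4=M[108]=9
R4=9|6=15
R4=M[108]=9
R4=9&3=1
R4=1^17=16
R0=108+4=112
R2=3-1=2
CMP R2, 1  (cmp 2,1)
JGT again: taken
R4=M[112]=-7
R4=(-7)|6=-1
R4=M[112]=-7
R4=(-7)&3=1
R4=1^17=16
R0=112+4=116
R2=2-1=1
CMP R2, 1  (cmp 1,1)
JGT again: not taken
STORE R4, [104] → M[104]=16
halt.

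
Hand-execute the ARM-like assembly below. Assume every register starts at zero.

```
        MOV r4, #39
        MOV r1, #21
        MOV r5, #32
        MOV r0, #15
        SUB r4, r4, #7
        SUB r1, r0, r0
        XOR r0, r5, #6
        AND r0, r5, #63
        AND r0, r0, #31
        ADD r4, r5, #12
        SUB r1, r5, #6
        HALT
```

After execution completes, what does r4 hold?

44

MOV r4, #39 → r4=39
MOV r1, #21 → r1=21
MOV r5, #32 → r5=32
MOV r0, #15 → r0=15
SUB r4, r4, #7 → r4=39-7=32
SUB r1, r0, r0 → r1=15-15=0
XOR r0, r5, #6 → r0=32^6=38
AND r0, r5, #63 → r0=32&63=32
AND r0, r0, #31 → r0=32&31=0
ADD r4, r5, #12 → r4=32+12=44
SUB r1, r5, #6 → r1=32-6=26
halt.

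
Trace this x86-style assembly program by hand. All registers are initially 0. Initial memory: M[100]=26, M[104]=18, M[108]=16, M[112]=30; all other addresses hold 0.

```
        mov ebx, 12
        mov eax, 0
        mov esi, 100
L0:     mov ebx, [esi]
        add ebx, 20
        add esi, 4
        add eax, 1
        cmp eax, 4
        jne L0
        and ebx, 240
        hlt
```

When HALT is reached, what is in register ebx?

mov ebx, 12 → ebx=12
mov eax, 0 → eax=0
mov esi, 100 → esi=100
mov ebx, [esi] → ebx=M[100]=26
add ebx, 20 → ebx=26+20=46
add esi, 4 → esi=100+4=104
add eax, 1 → eax=0+1=1
cmp eax, 4  (cmp 1,4)
jne L0: taken
mov ebx, [esi] → ebx=M[104]=18
add ebx, 20 → ebx=18+20=38
add esi, 4 → esi=104+4=108
add eax, 1 → eax=1+1=2
cmp eax, 4  (cmp 2,4)
jne L0: taken
mov ebx, [esi] → ebx=M[108]=16
add ebx, 20 → ebx=16+20=36
add esi, 4 → esi=108+4=112
add eax, 1 → eax=2+1=3
cmp eax, 4  (cmp 3,4)
jne L0: taken
mov ebx, [esi] → ebx=M[112]=30
add ebx, 20 → ebx=30+20=50
add esi, 4 → esi=112+4=116
add eax, 1 → eax=3+1=4
cmp eax, 4  (cmp 4,4)
jne L0: not taken
and ebx, 240 → ebx=50&240=48
halt.

48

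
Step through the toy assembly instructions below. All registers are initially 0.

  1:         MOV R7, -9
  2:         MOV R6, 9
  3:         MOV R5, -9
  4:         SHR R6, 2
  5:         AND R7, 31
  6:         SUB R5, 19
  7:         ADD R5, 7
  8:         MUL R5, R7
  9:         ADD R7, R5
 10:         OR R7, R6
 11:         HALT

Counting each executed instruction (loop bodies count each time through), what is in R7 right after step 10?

after MOV R7, -9: R7=-9
after MOV R6, 9: R6=9
after MOV R5, -9: R5=-9
after SHR R6, 2: R6=9>>2=2
after AND R7, 31: R7=(-9)&31=23
after SUB R5, 19: R5=(-9)-19=-28
after ADD R5, 7: R5=(-28)+7=-21
after MUL R5, R7: R5=(-21)*23=-483
after ADD R7, R5: R7=23+(-483)=-460
after OR R7, R6: R7=(-460)|2=-458
After step 10: R7 = -458.

-458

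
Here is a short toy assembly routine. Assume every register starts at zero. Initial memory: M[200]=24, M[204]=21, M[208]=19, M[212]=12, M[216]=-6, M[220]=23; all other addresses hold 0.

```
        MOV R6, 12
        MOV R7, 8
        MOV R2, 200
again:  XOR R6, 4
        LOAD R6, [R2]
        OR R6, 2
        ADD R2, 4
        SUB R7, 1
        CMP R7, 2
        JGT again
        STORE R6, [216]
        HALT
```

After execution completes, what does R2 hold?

224

MOV R6, 12 → R6=12
MOV R7, 8 → R7=8
MOV R2, 200 → R2=200
XOR R6, 4 → R6=12^4=8
LOAD R6, [R2] → R6=M[200]=24
OR R6, 2 → R6=24|2=26
ADD R2, 4 → R2=200+4=204
SUB R7, 1 → R7=8-1=7
CMP R7, 2  (cmp 7,2)
JGT again: taken
XOR R6, 4 → R6=26^4=30
LOAD R6, [R2] → R6=M[204]=21
OR R6, 2 → R6=21|2=23
ADD R2, 4 → R2=204+4=208
SUB R7, 1 → R7=7-1=6
CMP R7, 2  (cmp 6,2)
JGT again: taken
XOR R6, 4 → R6=23^4=19
LOAD R6, [R2] → R6=M[208]=19
OR R6, 2 → R6=19|2=19
ADD R2, 4 → R2=208+4=212
SUB R7, 1 → R7=6-1=5
CMP R7, 2  (cmp 5,2)
JGT again: taken
XOR R6, 4 → R6=19^4=23
LOAD R6, [R2] → R6=M[212]=12
OR R6, 2 → R6=12|2=14
ADD R2, 4 → R2=212+4=216
SUB R7, 1 → R7=5-1=4
CMP R7, 2  (cmp 4,2)
JGT again: taken
XOR R6, 4 → R6=14^4=10
LOAD R6, [R2] → R6=M[216]=-6
OR R6, 2 → R6=(-6)|2=-6
ADD R2, 4 → R2=216+4=220
SUB R7, 1 → R7=4-1=3
CMP R7, 2  (cmp 3,2)
JGT again: taken
XOR R6, 4 → R6=(-6)^4=-2
LOAD R6, [R2] → R6=M[220]=23
OR R6, 2 → R6=23|2=23
ADD R2, 4 → R2=220+4=224
SUB R7, 1 → R7=3-1=2
CMP R7, 2  (cmp 2,2)
JGT again: not taken
STORE R6, [216] → M[216]=23
halt.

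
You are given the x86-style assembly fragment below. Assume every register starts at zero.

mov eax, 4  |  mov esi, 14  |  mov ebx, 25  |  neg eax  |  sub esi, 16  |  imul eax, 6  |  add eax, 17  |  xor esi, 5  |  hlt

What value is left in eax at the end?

-7

after mov eax, 4: eax=4
after mov esi, 14: esi=14
after mov ebx, 25: ebx=25
after neg eax: eax=-(4)=-4
after sub esi, 16: esi=14-16=-2
after imul eax, 6: eax=(-4)*6=-24
after add eax, 17: eax=(-24)+17=-7
after xor esi, 5: esi=(-2)^5=-5
halt.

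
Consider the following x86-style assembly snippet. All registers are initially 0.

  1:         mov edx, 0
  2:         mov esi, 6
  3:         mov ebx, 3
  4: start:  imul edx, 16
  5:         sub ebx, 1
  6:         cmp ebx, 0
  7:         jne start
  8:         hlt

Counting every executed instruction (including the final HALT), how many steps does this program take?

16

mov edx, 0 → edx=0
mov esi, 6 → esi=6
mov ebx, 3 → ebx=3
imul edx, 16 → edx=0*16=0
sub ebx, 1 → ebx=3-1=2
cmp ebx, 0  (cmp 2,0)
jne start: taken
imul edx, 16 → edx=0*16=0
sub ebx, 1 → ebx=2-1=1
cmp ebx, 0  (cmp 1,0)
jne start: taken
imul edx, 16 → edx=0*16=0
sub ebx, 1 → ebx=1-1=0
cmp ebx, 0  (cmp 0,0)
jne start: not taken
halt.
Total executed instructions: 16.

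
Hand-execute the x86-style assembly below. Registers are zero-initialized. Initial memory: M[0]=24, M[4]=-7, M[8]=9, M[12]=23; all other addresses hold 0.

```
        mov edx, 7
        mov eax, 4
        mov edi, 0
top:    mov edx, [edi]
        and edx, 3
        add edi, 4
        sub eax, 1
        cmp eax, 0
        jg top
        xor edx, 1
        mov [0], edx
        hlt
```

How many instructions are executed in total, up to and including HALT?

mov edx, 7 → edx=7
mov eax, 4 → eax=4
mov edi, 0 → edi=0
mov edx, [edi] → edx=M[0]=24
and edx, 3 → edx=24&3=0
add edi, 4 → edi=0+4=4
sub eax, 1 → eax=4-1=3
cmp eax, 0  (cmp 3,0)
jg top: taken
mov edx, [edi] → edx=M[4]=-7
and edx, 3 → edx=(-7)&3=1
add edi, 4 → edi=4+4=8
sub eax, 1 → eax=3-1=2
cmp eax, 0  (cmp 2,0)
jg top: taken
mov edx, [edi] → edx=M[8]=9
and edx, 3 → edx=9&3=1
add edi, 4 → edi=8+4=12
sub eax, 1 → eax=2-1=1
cmp eax, 0  (cmp 1,0)
jg top: taken
mov edx, [edi] → edx=M[12]=23
and edx, 3 → edx=23&3=3
add edi, 4 → edi=12+4=16
sub eax, 1 → eax=1-1=0
cmp eax, 0  (cmp 0,0)
jg top: not taken
xor edx, 1 → edx=3^1=2
mov [0], edx → M[0]=2
halt.
Total executed instructions: 30.

30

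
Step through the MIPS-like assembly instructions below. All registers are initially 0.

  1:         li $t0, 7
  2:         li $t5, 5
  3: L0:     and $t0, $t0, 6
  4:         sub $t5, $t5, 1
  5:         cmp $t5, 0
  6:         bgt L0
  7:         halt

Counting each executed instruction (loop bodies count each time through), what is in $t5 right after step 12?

2

after li $t0, 7: $t0=7
after li $t5, 5: $t5=5
after and $t0, $t0, 6: $t0=7&6=6
after sub $t5, $t5, 1: $t5=5-1=4
cmp $t5, 0  (cmp 4,0)
bgt L0: taken
after and $t0, $t0, 6: $t0=6&6=6
after sub $t5, $t5, 1: $t5=4-1=3
cmp $t5, 0  (cmp 3,0)
bgt L0: taken
after and $t0, $t0, 6: $t0=6&6=6
after sub $t5, $t5, 1: $t5=3-1=2
After step 12: $t5 = 2.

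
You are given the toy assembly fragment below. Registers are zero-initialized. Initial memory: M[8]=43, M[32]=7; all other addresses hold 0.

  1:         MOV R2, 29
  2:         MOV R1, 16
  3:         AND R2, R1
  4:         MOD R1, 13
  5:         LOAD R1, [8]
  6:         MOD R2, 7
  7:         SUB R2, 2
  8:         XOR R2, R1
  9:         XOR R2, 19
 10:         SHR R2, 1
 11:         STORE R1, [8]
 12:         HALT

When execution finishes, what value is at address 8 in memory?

MOV R2, 29 → R2=29
MOV R1, 16 → R1=16
AND R2, R1 → R2=29&16=16
MOD R1, 13 → R1=16%13=3
LOAD R1, [8] → R1=M[8]=43
MOD R2, 7 → R2=16%7=2
SUB R2, 2 → R2=2-2=0
XOR R2, R1 → R2=0^43=43
XOR R2, 19 → R2=43^19=56
SHR R2, 1 → R2=56>>1=28
STORE R1, [8] → M[8]=43
halt.

43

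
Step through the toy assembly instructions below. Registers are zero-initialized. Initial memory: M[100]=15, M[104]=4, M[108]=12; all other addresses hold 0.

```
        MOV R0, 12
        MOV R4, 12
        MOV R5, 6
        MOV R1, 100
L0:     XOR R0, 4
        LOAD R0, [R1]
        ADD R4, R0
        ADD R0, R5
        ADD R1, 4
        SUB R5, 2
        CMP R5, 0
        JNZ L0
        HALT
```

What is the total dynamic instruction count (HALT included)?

29

after MOV R0, 12: R0=12
after MOV R4, 12: R4=12
after MOV R5, 6: R5=6
after MOV R1, 100: R1=100
after XOR R0, 4: R0=12^4=8
after LOAD R0, [R1]: R0=M[100]=15
after ADD R4, R0: R4=12+15=27
after ADD R0, R5: R0=15+6=21
after ADD R1, 4: R1=100+4=104
after SUB R5, 2: R5=6-2=4
CMP R5, 0  (cmp 4,0)
JNZ L0: taken
after XOR R0, 4: R0=21^4=17
after LOAD R0, [R1]: R0=M[104]=4
after ADD R4, R0: R4=27+4=31
after ADD R0, R5: R0=4+4=8
after ADD R1, 4: R1=104+4=108
after SUB R5, 2: R5=4-2=2
CMP R5, 0  (cmp 2,0)
JNZ L0: taken
after XOR R0, 4: R0=8^4=12
after LOAD R0, [R1]: R0=M[108]=12
after ADD R4, R0: R4=31+12=43
after ADD R0, R5: R0=12+2=14
after ADD R1, 4: R1=108+4=112
after SUB R5, 2: R5=2-2=0
CMP R5, 0  (cmp 0,0)
JNZ L0: not taken
halt.
Total executed instructions: 29.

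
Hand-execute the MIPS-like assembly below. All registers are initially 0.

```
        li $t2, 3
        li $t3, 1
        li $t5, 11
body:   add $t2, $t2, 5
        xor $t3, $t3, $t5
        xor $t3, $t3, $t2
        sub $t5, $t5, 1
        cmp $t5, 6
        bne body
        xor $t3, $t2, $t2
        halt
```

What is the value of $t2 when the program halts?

$t2=3
$t3=1
$t5=11
$t2=3+5=8
$t3=1^11=10
$t3=10^8=2
$t5=11-1=10
cmp $t5, 6  (cmp 10,6)
bne body: taken
$t2=8+5=13
$t3=2^10=8
$t3=8^13=5
$t5=10-1=9
cmp $t5, 6  (cmp 9,6)
bne body: taken
$t2=13+5=18
$t3=5^9=12
$t3=12^18=30
$t5=9-1=8
cmp $t5, 6  (cmp 8,6)
bne body: taken
$t2=18+5=23
$t3=30^8=22
$t3=22^23=1
$t5=8-1=7
cmp $t5, 6  (cmp 7,6)
bne body: taken
$t2=23+5=28
$t3=1^7=6
$t3=6^28=26
$t5=7-1=6
cmp $t5, 6  (cmp 6,6)
bne body: not taken
$t3=28^28=0
halt.

28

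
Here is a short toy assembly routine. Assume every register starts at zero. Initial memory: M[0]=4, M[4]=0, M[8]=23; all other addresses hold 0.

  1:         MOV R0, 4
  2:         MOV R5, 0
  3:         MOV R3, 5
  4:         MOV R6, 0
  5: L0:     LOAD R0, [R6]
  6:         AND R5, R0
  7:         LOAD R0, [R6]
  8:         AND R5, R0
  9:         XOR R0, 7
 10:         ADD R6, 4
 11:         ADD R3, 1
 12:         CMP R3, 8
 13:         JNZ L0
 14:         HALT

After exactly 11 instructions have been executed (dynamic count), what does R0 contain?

3

R0=4
R5=0
R3=5
R6=0
R0=M[0]=4
R5=0&4=0
R0=M[0]=4
R5=0&4=0
R0=4^7=3
R6=0+4=4
R3=5+1=6
After step 11: R0 = 3.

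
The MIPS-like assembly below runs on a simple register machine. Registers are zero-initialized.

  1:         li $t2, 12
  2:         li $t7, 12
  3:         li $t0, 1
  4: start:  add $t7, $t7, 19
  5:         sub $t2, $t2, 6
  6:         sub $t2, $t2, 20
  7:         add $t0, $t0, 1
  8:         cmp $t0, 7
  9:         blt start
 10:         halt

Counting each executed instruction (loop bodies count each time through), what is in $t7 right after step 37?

126

after li $t2, 12: $t2=12
after li $t7, 12: $t7=12
after li $t0, 1: $t0=1
after add $t7, $t7, 19: $t7=12+19=31
after sub $t2, $t2, 6: $t2=12-6=6
after sub $t2, $t2, 20: $t2=6-20=-14
after add $t0, $t0, 1: $t0=1+1=2
cmp $t0, 7  (cmp 2,7)
blt start: taken
after add $t7, $t7, 19: $t7=31+19=50
after sub $t2, $t2, 6: $t2=(-14)-6=-20
after sub $t2, $t2, 20: $t2=(-20)-20=-40
after add $t0, $t0, 1: $t0=2+1=3
cmp $t0, 7  (cmp 3,7)
blt start: taken
after add $t7, $t7, 19: $t7=50+19=69
after sub $t2, $t2, 6: $t2=(-40)-6=-46
after sub $t2, $t2, 20: $t2=(-46)-20=-66
after add $t0, $t0, 1: $t0=3+1=4
cmp $t0, 7  (cmp 4,7)
blt start: taken
after add $t7, $t7, 19: $t7=69+19=88
after sub $t2, $t2, 6: $t2=(-66)-6=-72
after sub $t2, $t2, 20: $t2=(-72)-20=-92
after add $t0, $t0, 1: $t0=4+1=5
cmp $t0, 7  (cmp 5,7)
blt start: taken
after add $t7, $t7, 19: $t7=88+19=107
after sub $t2, $t2, 6: $t2=(-92)-6=-98
after sub $t2, $t2, 20: $t2=(-98)-20=-118
after add $t0, $t0, 1: $t0=5+1=6
cmp $t0, 7  (cmp 6,7)
blt start: taken
after add $t7, $t7, 19: $t7=107+19=126
after sub $t2, $t2, 6: $t2=(-118)-6=-124
after sub $t2, $t2, 20: $t2=(-124)-20=-144
after add $t0, $t0, 1: $t0=6+1=7
After step 37: $t7 = 126.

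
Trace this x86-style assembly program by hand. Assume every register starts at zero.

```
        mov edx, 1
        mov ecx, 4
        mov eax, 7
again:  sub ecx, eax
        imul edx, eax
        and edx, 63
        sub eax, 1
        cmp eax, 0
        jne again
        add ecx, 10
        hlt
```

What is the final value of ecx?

after mov edx, 1: edx=1
after mov ecx, 4: ecx=4
after mov eax, 7: eax=7
after sub ecx, eax: ecx=4-7=-3
after imul edx, eax: edx=1*7=7
after and edx, 63: edx=7&63=7
after sub eax, 1: eax=7-1=6
cmp eax, 0  (cmp 6,0)
jne again: taken
after sub ecx, eax: ecx=(-3)-6=-9
after imul edx, eax: edx=7*6=42
after and edx, 63: edx=42&63=42
after sub eax, 1: eax=6-1=5
cmp eax, 0  (cmp 5,0)
jne again: taken
after sub ecx, eax: ecx=(-9)-5=-14
after imul edx, eax: edx=42*5=210
after and edx, 63: edx=210&63=18
after sub eax, 1: eax=5-1=4
cmp eax, 0  (cmp 4,0)
jne again: taken
after sub ecx, eax: ecx=(-14)-4=-18
after imul edx, eax: edx=18*4=72
after and edx, 63: edx=72&63=8
after sub eax, 1: eax=4-1=3
cmp eax, 0  (cmp 3,0)
jne again: taken
after sub ecx, eax: ecx=(-18)-3=-21
after imul edx, eax: edx=8*3=24
after and edx, 63: edx=24&63=24
after sub eax, 1: eax=3-1=2
cmp eax, 0  (cmp 2,0)
jne again: taken
after sub ecx, eax: ecx=(-21)-2=-23
after imul edx, eax: edx=24*2=48
after and edx, 63: edx=48&63=48
after sub eax, 1: eax=2-1=1
cmp eax, 0  (cmp 1,0)
jne again: taken
after sub ecx, eax: ecx=(-23)-1=-24
after imul edx, eax: edx=48*1=48
after and edx, 63: edx=48&63=48
after sub eax, 1: eax=1-1=0
cmp eax, 0  (cmp 0,0)
jne again: not taken
after add ecx, 10: ecx=(-24)+10=-14
halt.

-14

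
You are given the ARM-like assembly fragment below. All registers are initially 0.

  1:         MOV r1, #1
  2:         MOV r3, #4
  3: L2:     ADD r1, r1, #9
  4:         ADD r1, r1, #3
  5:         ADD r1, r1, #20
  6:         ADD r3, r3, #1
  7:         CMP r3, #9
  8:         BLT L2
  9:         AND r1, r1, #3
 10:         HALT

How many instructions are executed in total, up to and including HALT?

34

MOV r1, #1 → r1=1
MOV r3, #4 → r3=4
ADD r1, r1, #9 → r1=1+9=10
ADD r1, r1, #3 → r1=10+3=13
ADD r1, r1, #20 → r1=13+20=33
ADD r3, r3, #1 → r3=4+1=5
CMP r3, #9  (cmp 5,9)
BLT L2: taken
ADD r1, r1, #9 → r1=33+9=42
ADD r1, r1, #3 → r1=42+3=45
ADD r1, r1, #20 → r1=45+20=65
ADD r3, r3, #1 → r3=5+1=6
CMP r3, #9  (cmp 6,9)
BLT L2: taken
ADD r1, r1, #9 → r1=65+9=74
ADD r1, r1, #3 → r1=74+3=77
ADD r1, r1, #20 → r1=77+20=97
ADD r3, r3, #1 → r3=6+1=7
CMP r3, #9  (cmp 7,9)
BLT L2: taken
ADD r1, r1, #9 → r1=97+9=106
ADD r1, r1, #3 → r1=106+3=109
ADD r1, r1, #20 → r1=109+20=129
ADD r3, r3, #1 → r3=7+1=8
CMP r3, #9  (cmp 8,9)
BLT L2: taken
ADD r1, r1, #9 → r1=129+9=138
ADD r1, r1, #3 → r1=138+3=141
ADD r1, r1, #20 → r1=141+20=161
ADD r3, r3, #1 → r3=8+1=9
CMP r3, #9  (cmp 9,9)
BLT L2: not taken
AND r1, r1, #3 → r1=161&3=1
halt.
Total executed instructions: 34.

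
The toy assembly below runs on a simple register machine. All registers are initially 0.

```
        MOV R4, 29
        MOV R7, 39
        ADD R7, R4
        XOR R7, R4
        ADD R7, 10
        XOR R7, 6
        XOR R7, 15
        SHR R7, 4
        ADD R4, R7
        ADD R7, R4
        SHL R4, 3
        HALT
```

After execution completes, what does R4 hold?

280

MOV R4, 29 → R4=29
MOV R7, 39 → R7=39
ADD R7, R4 → R7=39+29=68
XOR R7, R4 → R7=68^29=89
ADD R7, 10 → R7=89+10=99
XOR R7, 6 → R7=99^6=101
XOR R7, 15 → R7=101^15=106
SHR R7, 4 → R7=106>>4=6
ADD R4, R7 → R4=29+6=35
ADD R7, R4 → R7=6+35=41
SHL R4, 3 → R4=35<<3=280
halt.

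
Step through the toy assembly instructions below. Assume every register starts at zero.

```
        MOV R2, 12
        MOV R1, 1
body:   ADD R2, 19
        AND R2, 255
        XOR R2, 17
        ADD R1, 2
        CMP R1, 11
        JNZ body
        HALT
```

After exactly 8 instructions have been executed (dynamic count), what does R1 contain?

MOV R2, 12 → R2=12
MOV R1, 1 → R1=1
ADD R2, 19 → R2=12+19=31
AND R2, 255 → R2=31&255=31
XOR R2, 17 → R2=31^17=14
ADD R1, 2 → R1=1+2=3
CMP R1, 11  (cmp 3,11)
JNZ body: taken
After step 8: R1 = 3.

3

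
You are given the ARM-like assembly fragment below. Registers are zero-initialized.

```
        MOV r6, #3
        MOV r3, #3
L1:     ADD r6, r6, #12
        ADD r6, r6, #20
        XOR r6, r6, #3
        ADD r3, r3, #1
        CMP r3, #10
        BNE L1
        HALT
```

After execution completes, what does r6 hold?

after MOV r6, #3: r6=3
after MOV r3, #3: r3=3
after ADD r6, r6, #12: r6=3+12=15
after ADD r6, r6, #20: r6=15+20=35
after XOR r6, r6, #3: r6=35^3=32
after ADD r3, r3, #1: r3=3+1=4
CMP r3, #10  (cmp 4,10)
BNE L1: taken
after ADD r6, r6, #12: r6=32+12=44
after ADD r6, r6, #20: r6=44+20=64
after XOR r6, r6, #3: r6=64^3=67
after ADD r3, r3, #1: r3=4+1=5
CMP r3, #10  (cmp 5,10)
BNE L1: taken
after ADD r6, r6, #12: r6=67+12=79
after ADD r6, r6, #20: r6=79+20=99
after XOR r6, r6, #3: r6=99^3=96
after ADD r3, r3, #1: r3=5+1=6
CMP r3, #10  (cmp 6,10)
BNE L1: taken
after ADD r6, r6, #12: r6=96+12=108
after ADD r6, r6, #20: r6=108+20=128
after XOR r6, r6, #3: r6=128^3=131
after ADD r3, r3, #1: r3=6+1=7
CMP r3, #10  (cmp 7,10)
BNE L1: taken
after ADD r6, r6, #12: r6=131+12=143
after ADD r6, r6, #20: r6=143+20=163
after XOR r6, r6, #3: r6=163^3=160
after ADD r3, r3, #1: r3=7+1=8
CMP r3, #10  (cmp 8,10)
BNE L1: taken
after ADD r6, r6, #12: r6=160+12=172
after ADD r6, r6, #20: r6=172+20=192
after XOR r6, r6, #3: r6=192^3=195
after ADD r3, r3, #1: r3=8+1=9
CMP r3, #10  (cmp 9,10)
BNE L1: taken
after ADD r6, r6, #12: r6=195+12=207
after ADD r6, r6, #20: r6=207+20=227
after XOR r6, r6, #3: r6=227^3=224
after ADD r3, r3, #1: r3=9+1=10
CMP r3, #10  (cmp 10,10)
BNE L1: not taken
halt.

224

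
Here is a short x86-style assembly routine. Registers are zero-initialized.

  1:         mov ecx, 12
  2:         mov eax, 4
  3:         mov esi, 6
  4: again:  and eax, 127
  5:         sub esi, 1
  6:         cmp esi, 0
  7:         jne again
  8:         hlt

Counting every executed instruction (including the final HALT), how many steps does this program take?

ecx=12
eax=4
esi=6
eax=4&127=4
esi=6-1=5
cmp esi, 0  (cmp 5,0)
jne again: taken
eax=4&127=4
esi=5-1=4
cmp esi, 0  (cmp 4,0)
jne again: taken
eax=4&127=4
esi=4-1=3
cmp esi, 0  (cmp 3,0)
jne again: taken
eax=4&127=4
esi=3-1=2
cmp esi, 0  (cmp 2,0)
jne again: taken
eax=4&127=4
esi=2-1=1
cmp esi, 0  (cmp 1,0)
jne again: taken
eax=4&127=4
esi=1-1=0
cmp esi, 0  (cmp 0,0)
jne again: not taken
halt.
Total executed instructions: 28.

28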